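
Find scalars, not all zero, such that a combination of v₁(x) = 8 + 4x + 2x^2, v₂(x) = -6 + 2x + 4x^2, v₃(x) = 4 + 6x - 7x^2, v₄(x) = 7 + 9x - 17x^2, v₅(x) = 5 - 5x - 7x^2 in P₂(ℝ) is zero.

v₁ + v₂ - 4v₃ + 2v₄ = 0

Write each element as a vector in ℝ³ using {1, x, x^2}.
Row-reduce the matrix with v₁, v₂, v₃, v₄, v₅ as columns; the null space gives the coefficients.
The free variable yields coefficients (1, 1, -4, 2, 0) (any nonzero multiple also works).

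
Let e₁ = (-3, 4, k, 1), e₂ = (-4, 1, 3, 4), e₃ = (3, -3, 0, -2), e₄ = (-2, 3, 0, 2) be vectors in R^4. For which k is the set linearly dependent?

k = -3/2

Dependence holds iff the 4×4 matrix [e₁ e₂ e₃ e₄] is singular.
Expanding, det = 10*k + 15.
Solving 10*k + 15 = 0 yields k = -3/2.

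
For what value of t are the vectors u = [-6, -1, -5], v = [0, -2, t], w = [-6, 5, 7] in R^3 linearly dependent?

t = -4

The vectors are dependent exactly when the determinant of the matrix with rows u, v, w vanishes.
Cofactor expansion gives det = 36*t + 144.
Solving 36*t + 144 = 0 yields t = -4.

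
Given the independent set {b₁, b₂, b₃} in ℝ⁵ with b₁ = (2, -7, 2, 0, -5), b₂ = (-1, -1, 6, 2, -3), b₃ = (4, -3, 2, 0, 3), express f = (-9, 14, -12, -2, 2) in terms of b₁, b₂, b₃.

f = -b₁ - b₂ - 2b₃

Since b₁, b₂, b₃ are independent, the coefficients expressing f are uniquely determined by a linear system.
Back-substitution yields (c₁, c₂, c₃) = (-1, -1, -2).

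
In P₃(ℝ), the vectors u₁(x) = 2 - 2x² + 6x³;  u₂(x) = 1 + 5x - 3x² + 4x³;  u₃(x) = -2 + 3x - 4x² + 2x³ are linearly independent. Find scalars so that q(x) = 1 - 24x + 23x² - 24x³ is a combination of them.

Take coordinate vectors relative to {1, x, …, x³}.
Since u₁, u₂, u₃ are independent, the coefficients expressing q are uniquely determined by a linear system.
Row-reducing the augmented matrix gives the unique coefficients (c₁, c₂, c₃) = (-1, -3, -3).

q = -u₁ - 3u₂ - 3u₃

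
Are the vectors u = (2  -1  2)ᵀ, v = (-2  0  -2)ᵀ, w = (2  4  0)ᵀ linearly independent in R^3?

Place the vectors as rows of a 3×3 matrix and reduce to echelon form.
The reduction yields 3 nonzero rows, so the rank is 3.
Since rank = 3 (the number of vectors), the set is linearly independent.

linearly independent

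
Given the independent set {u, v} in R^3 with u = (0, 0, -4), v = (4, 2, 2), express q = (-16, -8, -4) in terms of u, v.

Set up the augmented matrix [u | v | q] and row-reduce.
The system has the unique solution (a₁, a₂) = (-1, -4).

q = -u - 4v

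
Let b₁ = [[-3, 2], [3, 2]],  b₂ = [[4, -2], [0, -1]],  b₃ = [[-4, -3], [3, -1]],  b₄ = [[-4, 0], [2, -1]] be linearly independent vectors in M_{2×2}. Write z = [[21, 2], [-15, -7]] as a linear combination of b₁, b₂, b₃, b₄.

z = -3b₁ + 2b₂ - 4b₃ + 3b₄

Take coordinate vectors relative to {E₁₁, E₁₂, E₂₁, E₂₂}.
Solve the system with b₁, b₂, b₃, b₄ as columns and z as the right-hand side.
Row-reducing the augmented matrix gives the unique coefficients (α₁, …, α₄) = (-3, 2, -4, 3).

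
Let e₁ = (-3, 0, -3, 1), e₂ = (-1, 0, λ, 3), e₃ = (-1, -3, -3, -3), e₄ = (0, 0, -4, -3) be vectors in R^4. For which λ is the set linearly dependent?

Dependence holds iff the 4×4 matrix [e₁ e₂ e₃ e₄] is singular.
The determinant works out to 27*λ - 69.
This vanishes exactly when λ = 23/9.

λ = 23/9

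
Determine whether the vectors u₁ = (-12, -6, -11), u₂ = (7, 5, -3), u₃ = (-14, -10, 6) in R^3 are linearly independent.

One vector is a scalar multiple of another, so the set is dependent.

linearly dependent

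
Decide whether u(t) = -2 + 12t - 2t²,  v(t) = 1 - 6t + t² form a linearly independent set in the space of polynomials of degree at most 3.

Take coordinates with respect to the standard basis {1, t, …, t³}.
Place the vectors as rows of a 2×4 matrix and reduce to echelon form.
The reduction yields 1 nonzero row, so the rank is 1.
Since rank 1 < 2, the set is linearly dependent.

linearly dependent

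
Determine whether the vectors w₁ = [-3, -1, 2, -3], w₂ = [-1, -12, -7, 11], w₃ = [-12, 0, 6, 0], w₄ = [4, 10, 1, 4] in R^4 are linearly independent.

linearly independent

The matrix [w₁|w₂|w₃|w₄] has determinant -300.
A nonzero determinant means the columns are linearly independent.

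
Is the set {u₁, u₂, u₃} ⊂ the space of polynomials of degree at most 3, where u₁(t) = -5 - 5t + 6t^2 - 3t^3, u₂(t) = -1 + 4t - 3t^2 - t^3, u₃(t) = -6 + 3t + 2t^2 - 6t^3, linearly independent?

linearly independent

Write each element as a coordinate vector in ℝ⁴ using {1, t, …, t^3}.
Place the vectors as rows of a 3×4 matrix and reduce to echelon form.
The reduction yields 3 nonzero rows, so the rank is 3.
Since rank = 3 (the number of vectors), the set is linearly independent.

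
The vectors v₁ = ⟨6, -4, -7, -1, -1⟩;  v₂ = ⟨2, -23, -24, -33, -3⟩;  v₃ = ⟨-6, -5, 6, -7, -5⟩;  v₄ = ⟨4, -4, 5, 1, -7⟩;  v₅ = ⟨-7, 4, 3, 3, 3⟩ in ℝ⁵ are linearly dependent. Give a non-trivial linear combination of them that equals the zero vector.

3v₁ - v₂ + 3v₃ - 3v₄ - 2v₅ = 0

Solve the homogeneous system with v₁, v₂, v₃, v₄, v₅ as columns by row-reducing the coefficient matrix.
The free variable yields coefficients (3, -1, 3, -3, -2) (any nonzero multiple also works).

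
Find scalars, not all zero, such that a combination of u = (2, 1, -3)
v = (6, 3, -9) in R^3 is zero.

Solve the homogeneous system with u, v as columns by row-reducing the coefficient matrix.
One solution (up to scaling) is (3, -1).

3u - v = 0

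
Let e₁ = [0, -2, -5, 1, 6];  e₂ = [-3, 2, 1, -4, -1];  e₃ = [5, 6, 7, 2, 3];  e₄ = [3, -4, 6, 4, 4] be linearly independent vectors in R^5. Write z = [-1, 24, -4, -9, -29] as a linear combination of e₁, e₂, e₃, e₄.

Write z = α₁e₁ + … + α₄e₄ and equate components.
Row-reducing the augmented matrix gives the unique coefficients (α₁, …, α₄) = (-3, -2, 1, -4).

z = -3e₁ - 2e₂ + e₃ - 4e₄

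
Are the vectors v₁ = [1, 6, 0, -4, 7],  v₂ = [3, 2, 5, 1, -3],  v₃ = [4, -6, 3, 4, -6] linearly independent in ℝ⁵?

linearly independent

Row-reduce the matrix whose columns are v₁, v₂, v₃.
The reduction yields 3 nonzero rows, so the rank is 3.
Since rank = 3 (the number of vectors), the set is linearly independent.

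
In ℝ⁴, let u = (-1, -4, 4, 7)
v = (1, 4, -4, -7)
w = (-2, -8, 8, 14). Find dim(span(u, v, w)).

dim = 1

Put the 4×3 matrix [u|v|w] into echelon form.
Reduction leaves 1 leading entry, giving rank 1.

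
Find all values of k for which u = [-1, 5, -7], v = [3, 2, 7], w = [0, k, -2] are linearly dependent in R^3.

The vectors are dependent exactly when the determinant of the matrix with rows u, v, w vanishes.
The determinant works out to 34 - 14*k.
Solving 34 - 14*k = 0 yields k = 17/7.

k = 17/7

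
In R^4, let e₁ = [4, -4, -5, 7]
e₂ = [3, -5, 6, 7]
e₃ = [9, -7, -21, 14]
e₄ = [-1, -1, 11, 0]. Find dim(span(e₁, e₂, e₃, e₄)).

Row-reduce the 4×4 matrix with these as rows.
There are 2 pivot columns, so rank = 2.

2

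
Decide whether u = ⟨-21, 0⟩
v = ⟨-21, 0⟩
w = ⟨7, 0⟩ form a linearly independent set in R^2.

There are 3 vectors in a 2-dimensional space, so they cannot be linearly independent.

linearly dependent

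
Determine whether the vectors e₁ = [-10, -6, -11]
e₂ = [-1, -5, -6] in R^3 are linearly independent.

Place the vectors as rows of a 2×3 matrix and reduce to echelon form.
The reduction yields 2 nonzero rows, so the rank is 2.
Since rank = 2 (the number of vectors), the set is linearly independent.

linearly independent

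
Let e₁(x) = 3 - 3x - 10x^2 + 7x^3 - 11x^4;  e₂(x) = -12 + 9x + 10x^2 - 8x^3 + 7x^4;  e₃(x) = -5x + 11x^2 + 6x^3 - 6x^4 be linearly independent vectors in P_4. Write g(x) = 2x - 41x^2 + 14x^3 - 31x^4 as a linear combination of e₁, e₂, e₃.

g = 4e₁ + e₂ - e₃

Identify each element with its coordinate vector in ℝ⁵ via {1, x, …, x^4}.
Since e₁, e₂, e₃ are independent, the coefficients expressing g are uniquely determined by a linear system.
Back-substitution yields (a₁, a₂, a₃) = (4, 1, -1).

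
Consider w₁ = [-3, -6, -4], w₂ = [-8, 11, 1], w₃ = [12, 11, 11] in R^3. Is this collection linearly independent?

Place the vectors as rows of a 3×3 matrix and reduce to echelon form.
The reduction yields 3 nonzero rows, so the rank is 3.
Since rank = 3 (the number of vectors), the set is linearly independent.

linearly independent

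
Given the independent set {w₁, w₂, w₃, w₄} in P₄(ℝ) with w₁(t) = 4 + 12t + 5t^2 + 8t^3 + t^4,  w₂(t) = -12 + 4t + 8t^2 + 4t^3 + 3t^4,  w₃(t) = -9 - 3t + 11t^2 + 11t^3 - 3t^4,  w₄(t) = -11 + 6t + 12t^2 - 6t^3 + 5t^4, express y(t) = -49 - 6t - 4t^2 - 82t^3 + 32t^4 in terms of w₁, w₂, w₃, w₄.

y = -4w₁ + 3w₂ - 4w₃ + 3w₄

Identify each element with its coordinate vector in ℝ⁵ via {1, t, …, t^4}.
Set up the augmented matrix [w₁ | w₂ | w₃ | w₄ | y] and row-reduce.
The system has the unique solution (c₁, …, c₄) = (-4, 3, -4, 3).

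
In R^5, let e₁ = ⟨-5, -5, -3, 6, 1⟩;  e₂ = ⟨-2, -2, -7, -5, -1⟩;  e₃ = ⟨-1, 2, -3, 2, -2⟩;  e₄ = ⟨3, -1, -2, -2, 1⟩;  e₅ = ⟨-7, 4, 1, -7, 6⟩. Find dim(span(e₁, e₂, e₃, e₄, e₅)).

dim = 5

Row-reduce the 5×5 matrix with these as rows.
Reduction leaves 5 leading entries, giving rank 5.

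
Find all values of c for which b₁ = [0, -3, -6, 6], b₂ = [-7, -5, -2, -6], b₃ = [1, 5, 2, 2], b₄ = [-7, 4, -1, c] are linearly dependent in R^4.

c = 1/12

Dependence holds iff the 4×4 matrix [b₁ b₂ b₃ b₄] is singular.
The determinant works out to 144*c - 12.
Setting this to zero gives c = 1/12.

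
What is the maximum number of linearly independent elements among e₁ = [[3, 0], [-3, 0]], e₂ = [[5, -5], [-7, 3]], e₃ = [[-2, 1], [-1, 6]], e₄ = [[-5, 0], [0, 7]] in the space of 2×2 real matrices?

4

Use coordinates relative to {E₁₁, E₁₂, E₂₁, E₂₂}.
Form the matrix with e₁, e₂, e₃, e₄ as columns and reduce.
Reduction leaves 4 leading entries, giving rank 4.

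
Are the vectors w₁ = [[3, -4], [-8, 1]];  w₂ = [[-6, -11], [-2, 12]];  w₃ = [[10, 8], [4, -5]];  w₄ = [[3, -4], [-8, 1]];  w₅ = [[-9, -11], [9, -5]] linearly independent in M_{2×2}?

Write each element as a coordinate vector in ℝ⁴ using {E₁₁, E₁₂, E₂₁, E₂₂}.
There are 5 vectors in a 4-dimensional space, so they cannot be linearly independent.

linearly dependent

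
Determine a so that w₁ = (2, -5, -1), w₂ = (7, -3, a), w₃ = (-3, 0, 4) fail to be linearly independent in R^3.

a = -25/3

The vectors are dependent exactly when the determinant of the matrix with rows w₁, w₂, w₃ vanishes.
The determinant works out to 15*a + 125.
Setting this to zero gives a = -25/3.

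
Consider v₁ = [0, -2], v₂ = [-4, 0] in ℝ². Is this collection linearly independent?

linearly independent

The matrix [v₁|v₂] has determinant -8.
A nonzero determinant means the columns are linearly independent.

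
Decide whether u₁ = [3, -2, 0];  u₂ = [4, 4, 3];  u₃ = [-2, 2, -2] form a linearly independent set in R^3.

Place the vectors as rows of a 3×3 matrix and reduce to echelon form.
The reduction yields 3 nonzero rows, so the rank is 3.
Since rank = 3 (the number of vectors), the set is linearly independent.

linearly independent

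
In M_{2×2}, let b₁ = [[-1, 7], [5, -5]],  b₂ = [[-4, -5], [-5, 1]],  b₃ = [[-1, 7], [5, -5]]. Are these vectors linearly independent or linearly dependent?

Take coordinates with respect to the standard basis {E₁₁, E₁₂, E₂₁, E₂₂}.
Two of the vectors are equal, giving an immediate dependence.

linearly dependent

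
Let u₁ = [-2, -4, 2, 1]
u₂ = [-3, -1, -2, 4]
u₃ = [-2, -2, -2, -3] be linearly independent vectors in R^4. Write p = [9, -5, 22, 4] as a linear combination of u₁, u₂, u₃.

p = 4u₁ - 3u₂ - 4u₃

Since u₁, u₂, u₃ are independent, the coefficients expressing p are uniquely determined by a linear system.
Back-substitution yields (a₁, a₂, a₃) = (4, -3, -4).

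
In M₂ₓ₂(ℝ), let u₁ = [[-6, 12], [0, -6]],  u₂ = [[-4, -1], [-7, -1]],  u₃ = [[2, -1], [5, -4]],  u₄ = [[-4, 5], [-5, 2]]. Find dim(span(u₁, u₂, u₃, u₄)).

Use coordinates relative to {E₁₁, E₁₂, E₂₁, E₂₂}.
Apply Gaussian elimination to the matrix whose rows are u₁, u₂, u₃, u₄.
There are 3 pivot columns, so rank = 3.

dim = 3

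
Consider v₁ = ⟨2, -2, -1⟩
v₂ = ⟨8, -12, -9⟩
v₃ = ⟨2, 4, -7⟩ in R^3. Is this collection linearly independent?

linearly independent

Row-reduce the matrix whose columns are v₁, v₂, v₃.
The reduction yields 3 nonzero rows, so the rank is 3.
Since rank = 3 (the number of vectors), the set is linearly independent.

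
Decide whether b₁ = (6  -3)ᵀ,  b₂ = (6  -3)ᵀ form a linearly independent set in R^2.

linearly dependent

The matrix [b₁|b₂] has determinant 0.
A zero determinant means the columns are linearly dependent.
Indeed b₁ - b₂ = 0.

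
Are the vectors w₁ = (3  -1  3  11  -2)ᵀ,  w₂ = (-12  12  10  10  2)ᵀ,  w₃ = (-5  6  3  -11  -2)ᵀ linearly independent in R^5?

linearly independent

Place the vectors as rows of a 3×5 matrix and reduce to echelon form.
The reduction yields 3 nonzero rows, so the rank is 3.
Since rank = 3 (the number of vectors), the set is linearly independent.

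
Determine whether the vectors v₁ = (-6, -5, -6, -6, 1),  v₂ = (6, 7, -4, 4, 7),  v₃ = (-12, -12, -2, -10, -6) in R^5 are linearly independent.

linearly dependent

Row-reduce the matrix whose columns are v₁, v₂, v₃.
The reduction yields 2 nonzero rows, so the rank is 2.
Since rank 2 < 3, the set is linearly dependent.
Indeed v₁ - v₂ - v₃ = 0.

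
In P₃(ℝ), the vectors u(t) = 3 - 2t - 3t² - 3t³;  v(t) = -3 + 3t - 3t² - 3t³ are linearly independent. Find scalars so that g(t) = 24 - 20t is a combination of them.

Identify each element with its coordinate vector in ℝ⁴ via {1, t, …, t³}.
Write g = c₁u + c₂v and equate components.
The system has the unique solution (c₁, c₂) = (4, -4).

g = 4u - 4v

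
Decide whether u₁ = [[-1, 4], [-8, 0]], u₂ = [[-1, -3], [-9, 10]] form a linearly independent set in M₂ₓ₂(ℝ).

linearly independent

Take coordinates with respect to the standard basis {E₁₁, E₁₂, E₂₁, E₂₂}.
Place the vectors as rows of a 2×4 matrix and reduce to echelon form.
The reduction yields 2 nonzero rows, so the rank is 2.
Since rank = 2 (the number of vectors), the set is linearly independent.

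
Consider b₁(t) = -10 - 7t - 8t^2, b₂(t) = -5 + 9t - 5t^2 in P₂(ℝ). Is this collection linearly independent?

linearly independent

Take coordinates with respect to the standard basis {1, t, t^2}.
Place the vectors as rows of a 2×3 matrix and reduce to echelon form.
The reduction yields 2 nonzero rows, so the rank is 2.
Since rank = 2 (the number of vectors), the set is linearly independent.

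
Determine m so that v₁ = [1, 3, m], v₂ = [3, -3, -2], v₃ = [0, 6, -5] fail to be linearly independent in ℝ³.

m = -4

Dependence holds iff the 3×3 matrix [v₁ v₂ v₃] is singular.
Cofactor expansion gives det = 18*m + 72.
Solving 18*m + 72 = 0 yields m = -4.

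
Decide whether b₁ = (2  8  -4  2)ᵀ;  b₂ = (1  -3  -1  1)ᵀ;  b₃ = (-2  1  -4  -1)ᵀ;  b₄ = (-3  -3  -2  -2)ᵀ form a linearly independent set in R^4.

Form the 4×4 matrix with these as columns; its determinant is 0.
A zero determinant means the columns are linearly dependent.

linearly dependent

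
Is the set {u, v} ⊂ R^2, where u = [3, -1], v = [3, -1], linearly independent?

linearly dependent

Place the vectors as rows of a 2×2 matrix and reduce to echelon form.
The reduction yields 1 nonzero row, so the rank is 1.
Since rank 1 < 2, the set is linearly dependent.
Indeed u - v = 0.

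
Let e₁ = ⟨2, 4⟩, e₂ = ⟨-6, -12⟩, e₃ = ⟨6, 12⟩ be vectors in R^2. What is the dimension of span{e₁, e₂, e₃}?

Apply Gaussian elimination to the matrix whose rows are e₁, e₂, e₃.
Reduction leaves 1 leading entry, giving rank 1.
(With 3 elements in a 2-dimensional space the rank is at most 2.)

dim = 1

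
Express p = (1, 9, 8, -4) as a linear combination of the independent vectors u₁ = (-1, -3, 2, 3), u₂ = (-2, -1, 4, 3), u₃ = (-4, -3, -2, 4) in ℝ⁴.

Solve the system with u₁, u₂, u₃ as columns and p as the right-hand side.
Row-reducing the augmented matrix gives the unique coefficients (c₁, c₂, c₃) = (-3, 3, -1).

p = -3u₁ + 3u₂ - u₃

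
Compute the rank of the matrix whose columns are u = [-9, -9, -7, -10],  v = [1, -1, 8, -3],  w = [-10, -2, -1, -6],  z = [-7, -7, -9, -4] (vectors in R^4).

rank 4

Row-reduce the 4×4 matrix with these as rows.
The echelon form has 4 nonzero rows, so the rank is 4.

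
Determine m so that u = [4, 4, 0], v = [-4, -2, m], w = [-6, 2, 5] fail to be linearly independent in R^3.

m = 5/4

Place the vectors as rows of a 3×3 matrix; dependence ⇔ determinant zero.
Expanding, det = 40 - 32*m.
Setting this to zero gives m = 5/4.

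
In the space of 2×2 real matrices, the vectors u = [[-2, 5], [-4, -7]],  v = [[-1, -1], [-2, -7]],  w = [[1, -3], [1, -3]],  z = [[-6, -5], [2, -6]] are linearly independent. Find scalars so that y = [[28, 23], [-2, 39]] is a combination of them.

Take coordinate vectors relative to {E₁₁, E₁₂, E₂₁, E₂₂}.
Set up the augmented matrix [u | v | w | z | y] and row-reduce.
Row-reducing the augmented matrix gives the unique coefficients (a₁, …, a₄) = (1, -4, 2, -4).

y = u - 4v + 2w - 4z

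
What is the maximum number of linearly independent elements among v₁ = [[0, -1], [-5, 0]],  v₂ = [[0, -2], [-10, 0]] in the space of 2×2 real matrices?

Represent each element by its coordinate vector in ℝ⁴.
Apply Gaussian elimination to the matrix whose rows are v₁, v₂.
Exactly 1 pivot survives; hence the rank is 1.

1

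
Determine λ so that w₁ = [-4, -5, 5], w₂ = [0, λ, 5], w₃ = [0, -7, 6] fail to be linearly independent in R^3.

The vectors are dependent exactly when the determinant of the matrix with rows w₁, w₂, w₃ vanishes.
Expanding, det = -24*λ - 140.
Setting this to zero gives λ = -35/6.

λ = -35/6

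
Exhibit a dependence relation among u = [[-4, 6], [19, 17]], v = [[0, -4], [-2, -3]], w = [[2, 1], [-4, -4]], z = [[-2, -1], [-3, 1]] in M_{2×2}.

u + 2v + 3w + z = 0

Write each element as a vector in ℝ⁴ using {E₁₁, E₁₂, E₂₁, E₂₂}.
Row-reduce the matrix with u, v, w, z as columns; the null space gives the coefficients.
One solution (up to scaling) is (1, 2, 3, 1).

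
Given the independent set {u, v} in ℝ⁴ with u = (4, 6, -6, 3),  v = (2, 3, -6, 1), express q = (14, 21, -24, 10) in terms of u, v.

Since u, v are independent, the coefficients expressing q are uniquely determined by a linear system.
Row-reducing the augmented matrix gives the unique coefficients (c₁, c₂) = (3, 1).

q = 3u + v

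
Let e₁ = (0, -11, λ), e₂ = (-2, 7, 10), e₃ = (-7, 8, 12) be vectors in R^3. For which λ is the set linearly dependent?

The vectors are dependent exactly when the determinant of the matrix with rows e₁, e₂, e₃ vanishes.
Expanding, det = 33*λ + 506.
Solving 33*λ + 506 = 0 yields λ = -46/3.

λ = -46/3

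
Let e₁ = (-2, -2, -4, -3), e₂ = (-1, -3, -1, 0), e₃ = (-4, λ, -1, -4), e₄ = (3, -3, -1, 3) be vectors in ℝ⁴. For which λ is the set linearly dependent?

Dependence holds iff the 4×4 matrix [e₁ e₂ e₃ e₄] is singular.
The determinant works out to 18*λ - 16.
This vanishes exactly when λ = 8/9.

λ = 8/9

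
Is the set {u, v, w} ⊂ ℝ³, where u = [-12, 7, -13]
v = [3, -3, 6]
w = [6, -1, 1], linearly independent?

linearly dependent

The matrix [u|v|w] has determinant 0.
A zero determinant means the columns are linearly dependent.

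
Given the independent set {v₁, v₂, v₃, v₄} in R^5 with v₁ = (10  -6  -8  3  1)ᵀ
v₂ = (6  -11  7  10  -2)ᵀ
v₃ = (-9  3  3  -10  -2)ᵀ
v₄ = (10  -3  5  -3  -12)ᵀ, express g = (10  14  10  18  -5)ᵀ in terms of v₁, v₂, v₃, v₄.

Write g = α₁v₁ + … + α₄v₄ and equate components.
Row-reducing the augmented matrix gives the unique coefficients (α₁, …, α₄) = (-3, -1, -4, 1).

g = -3v₁ - v₂ - 4v₃ + v₄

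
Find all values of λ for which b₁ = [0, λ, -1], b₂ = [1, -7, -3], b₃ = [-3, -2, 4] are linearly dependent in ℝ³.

λ = -23/5

The vectors are dependent exactly when the determinant of the matrix with rows b₁, b₂, b₃ vanishes.
Cofactor expansion gives det = 5*λ + 23.
Solving 5*λ + 23 = 0 yields λ = -23/5.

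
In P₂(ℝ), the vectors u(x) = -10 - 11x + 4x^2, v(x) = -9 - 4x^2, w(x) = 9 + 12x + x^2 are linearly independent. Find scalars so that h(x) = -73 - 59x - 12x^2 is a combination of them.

h = u + 3v - 4w

Identify each element with its coordinate vector in ℝ³ via {1, x, x^2}.
Set up the augmented matrix [u | v | w | h] and row-reduce.
Row-reducing the augmented matrix gives the unique coefficients (a₁, a₂, a₃) = (1, 3, -4).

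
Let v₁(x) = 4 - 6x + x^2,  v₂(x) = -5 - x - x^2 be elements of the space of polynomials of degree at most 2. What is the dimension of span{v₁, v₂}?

2

Represent each element by its coordinate vector in ℝ³.
Put the 3×2 matrix [v₁|v₂] into echelon form.
There are 2 pivot columns, so rank = 2.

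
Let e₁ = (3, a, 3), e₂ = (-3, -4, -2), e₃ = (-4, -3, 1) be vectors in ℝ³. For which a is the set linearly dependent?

a = 51/11

The set is linearly dependent precisely when det[e₁; e₂; e₃] = 0.
Expanding, det = 11*a - 51.
This vanishes exactly when a = 51/11.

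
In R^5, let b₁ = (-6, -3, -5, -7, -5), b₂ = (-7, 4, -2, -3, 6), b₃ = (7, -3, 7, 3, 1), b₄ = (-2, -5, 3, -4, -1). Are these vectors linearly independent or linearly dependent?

Place the vectors as rows of a 4×5 matrix and reduce to echelon form.
The reduction yields 4 nonzero rows, so the rank is 4.
Since rank = 4 (the number of vectors), the set is linearly independent.

linearly independent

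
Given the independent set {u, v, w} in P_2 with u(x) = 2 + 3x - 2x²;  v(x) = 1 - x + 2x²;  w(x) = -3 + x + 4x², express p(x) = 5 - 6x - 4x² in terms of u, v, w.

Identify each element with its coordinate vector in ℝ³ via {1, x, x²}.
Write p = α₁u + … + α₃w and equate components.
The system has the unique solution (α₁, α₂, α₃) = (-1, 1, -2).

p = -u + v - 2w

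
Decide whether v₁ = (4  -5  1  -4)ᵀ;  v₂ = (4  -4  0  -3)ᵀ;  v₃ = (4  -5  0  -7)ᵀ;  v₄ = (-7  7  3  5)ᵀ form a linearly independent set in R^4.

Row-reduce the matrix whose columns are v₁, v₂, v₃, v₄.
The reduction yields 4 nonzero rows, so the rank is 4.
Since rank = 4 (the number of vectors), the set is linearly independent.

linearly independent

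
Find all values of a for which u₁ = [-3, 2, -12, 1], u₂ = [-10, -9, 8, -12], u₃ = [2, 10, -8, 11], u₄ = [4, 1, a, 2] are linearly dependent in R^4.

a = -32/9

Dependence holds iff the 4×4 matrix [u₁ u₂ u₃ u₄] is singular.
Cofactor expansion gives det = -27*a - 96.
Setting this to zero gives a = -32/9.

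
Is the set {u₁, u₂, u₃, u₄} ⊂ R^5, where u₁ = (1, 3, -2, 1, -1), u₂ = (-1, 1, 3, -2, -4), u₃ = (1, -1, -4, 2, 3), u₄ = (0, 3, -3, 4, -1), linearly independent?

linearly independent

Place the vectors as rows of a 4×5 matrix and reduce to echelon form.
The reduction yields 4 nonzero rows, so the rank is 4.
Since rank = 4 (the number of vectors), the set is linearly independent.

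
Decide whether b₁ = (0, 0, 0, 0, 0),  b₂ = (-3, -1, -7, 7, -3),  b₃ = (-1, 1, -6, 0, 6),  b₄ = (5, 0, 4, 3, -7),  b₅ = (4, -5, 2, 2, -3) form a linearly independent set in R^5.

linearly dependent

One of the vectors is the zero vector, so the set is linearly dependent.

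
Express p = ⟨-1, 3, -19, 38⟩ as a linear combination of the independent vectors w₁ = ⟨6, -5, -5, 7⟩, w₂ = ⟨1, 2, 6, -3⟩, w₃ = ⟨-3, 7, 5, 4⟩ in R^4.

Write p = α₁w₁ + … + α₃w₃ and equate components.
Row-reducing the augmented matrix gives the unique coefficients (α₁, α₂, α₃) = (2, -4, 3).

p = 2w₁ - 4w₂ + 3w₃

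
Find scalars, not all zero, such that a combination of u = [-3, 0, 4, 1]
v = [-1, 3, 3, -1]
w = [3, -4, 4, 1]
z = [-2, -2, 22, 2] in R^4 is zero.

Row-reduce the matrix with u, v, w, z as columns; the null space gives the coefficients.
A generator of the null space is (2, 2, 2, -1).

2u + 2v + 2w - z = 0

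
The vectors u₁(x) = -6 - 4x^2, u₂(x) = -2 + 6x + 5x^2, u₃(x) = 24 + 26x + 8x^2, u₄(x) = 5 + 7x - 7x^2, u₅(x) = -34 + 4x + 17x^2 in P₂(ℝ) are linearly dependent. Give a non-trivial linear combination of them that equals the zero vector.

Take coordinates with respect to {1, x, x^2}.
Row-reduce the matrix with u₁, u₂, u₃, u₄, u₅ as columns; the null space gives the coefficients.
One solution (up to scaling) is (3, -2, 1, -2, 0).

3u₁ - 2u₂ + u₃ - 2u₄ = 0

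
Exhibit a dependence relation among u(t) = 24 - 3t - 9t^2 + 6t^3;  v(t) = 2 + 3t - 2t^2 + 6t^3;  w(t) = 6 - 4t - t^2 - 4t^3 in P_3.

Write each element as a vector in ℝ⁴ using {1, t, …, t^3}.
Row-reduce the matrix with u, v, w as columns; the null space gives the coefficients.
A generator of the null space is (1, -3, -3).

u - 3v - 3w = 0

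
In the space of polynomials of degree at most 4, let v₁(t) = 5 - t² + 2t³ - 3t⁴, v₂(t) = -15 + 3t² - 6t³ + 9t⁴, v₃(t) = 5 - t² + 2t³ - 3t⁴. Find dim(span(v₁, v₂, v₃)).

1

Represent each element by its coordinate vector in ℝ⁵.
Form the matrix with v₁, v₂, v₃ as columns and reduce.
The echelon form has 1 nonzero row, so the rank is 1.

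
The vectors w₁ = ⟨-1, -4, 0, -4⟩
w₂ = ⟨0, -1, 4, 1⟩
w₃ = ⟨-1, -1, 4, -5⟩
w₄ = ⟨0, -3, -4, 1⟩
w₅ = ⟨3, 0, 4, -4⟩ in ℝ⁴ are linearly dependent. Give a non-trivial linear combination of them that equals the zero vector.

w₁ - w₃ - w₄ = 0

Write the vectors as columns of a matrix and find a nonzero vector in its null space.
The free variable yields coefficients (1, 0, -1, -1, 0) (any nonzero multiple also works).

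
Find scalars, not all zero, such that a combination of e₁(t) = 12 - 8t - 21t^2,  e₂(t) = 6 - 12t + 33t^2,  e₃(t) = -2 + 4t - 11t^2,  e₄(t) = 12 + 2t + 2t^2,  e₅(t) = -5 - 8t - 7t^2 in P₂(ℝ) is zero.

e₂ + 3e₃ = 0

Write each element as a vector in ℝ³ using {1, t, t^2}.
Solve the homogeneous system with e₁, e₂, e₃, e₄, e₅ as columns by row-reducing the coefficient matrix.
The free variable yields coefficients (0, 1, 3, 0, 0) (any nonzero multiple also works).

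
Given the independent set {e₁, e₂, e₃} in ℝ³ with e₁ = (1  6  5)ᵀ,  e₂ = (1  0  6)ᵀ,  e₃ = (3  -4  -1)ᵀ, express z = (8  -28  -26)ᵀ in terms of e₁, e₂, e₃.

Write z = a₁e₁ + … + a₃e₃ and equate components.
The system has the unique solution (a₁, a₂, a₃) = (-2, -2, 4).

z = -2e₁ - 2e₂ + 4e₃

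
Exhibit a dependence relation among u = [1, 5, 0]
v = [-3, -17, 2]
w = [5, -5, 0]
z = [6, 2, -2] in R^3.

Set up α₁u + … + α₄z = 0 and solve the homogeneous system.
The free variable yields coefficients (2, 1, -1, 1) (any nonzero multiple also works).

2u + v - w + z = 0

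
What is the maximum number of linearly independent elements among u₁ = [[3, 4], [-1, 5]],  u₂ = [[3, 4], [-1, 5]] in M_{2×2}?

1

Pass to coordinate vectors with respect to the basis {E₁₁, E₁₂, E₂₁, E₂₂}.
Apply Gaussian elimination to the matrix whose rows are u₁, u₂.
There is 1 pivot column, so rank = 1.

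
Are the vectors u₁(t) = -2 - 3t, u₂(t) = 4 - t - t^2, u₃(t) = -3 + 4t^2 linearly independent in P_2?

Take coordinates with respect to the standard basis {1, t, t^2}.
The matrix [u₁|u₂|u₃] has determinant 47.
A nonzero determinant means the columns are linearly independent.

linearly independent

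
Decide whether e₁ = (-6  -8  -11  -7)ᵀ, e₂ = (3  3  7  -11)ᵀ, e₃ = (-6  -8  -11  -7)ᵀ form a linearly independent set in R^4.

Place the vectors as rows of a 3×4 matrix and reduce to echelon form.
The reduction yields 2 nonzero rows, so the rank is 2.
Since rank 2 < 3, the set is linearly dependent.
Indeed e₁ - e₃ = 0.

linearly dependent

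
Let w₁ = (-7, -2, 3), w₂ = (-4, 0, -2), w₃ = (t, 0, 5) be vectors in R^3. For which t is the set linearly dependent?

The set is linearly dependent precisely when det[w₁; w₂; w₃] = 0.
The determinant works out to 4*t - 40.
Setting this to zero gives t = 10.

t = 10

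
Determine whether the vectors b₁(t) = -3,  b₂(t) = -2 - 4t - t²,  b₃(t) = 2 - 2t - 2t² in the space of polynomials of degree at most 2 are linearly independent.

Take coordinates with respect to the standard basis {1, t, t²}.
Form the 3×3 matrix with these as columns; its determinant is -18.
A nonzero determinant means the columns are linearly independent.

linearly independent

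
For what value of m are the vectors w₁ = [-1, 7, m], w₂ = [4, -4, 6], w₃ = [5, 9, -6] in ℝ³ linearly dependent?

m = -51/7

The vectors are dependent exactly when the determinant of the matrix with rows w₁, w₂, w₃ vanishes.
Cofactor expansion gives det = 56*m + 408.
Setting this to zero gives m = -51/7.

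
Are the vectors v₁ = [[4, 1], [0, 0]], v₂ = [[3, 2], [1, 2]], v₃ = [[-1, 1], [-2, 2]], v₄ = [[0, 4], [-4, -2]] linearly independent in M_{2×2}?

linearly independent

Take coordinates with respect to the standard basis {E₁₁, E₁₂, E₂₁, E₂₂}.
The matrix [v₁|v₂|v₃|v₄] has determinant 126.
A nonzero determinant means the columns are linearly independent.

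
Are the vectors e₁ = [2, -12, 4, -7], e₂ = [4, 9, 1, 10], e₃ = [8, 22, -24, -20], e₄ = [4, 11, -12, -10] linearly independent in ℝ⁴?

Row-reduce the matrix whose columns are e₁, e₂, e₃, e₄.
The reduction yields 3 nonzero rows, so the rank is 3.
Since rank 3 < 4, the set is linearly dependent.

linearly dependent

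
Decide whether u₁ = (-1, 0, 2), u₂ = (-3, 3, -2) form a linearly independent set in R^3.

Place the vectors as rows of a 2×3 matrix and reduce to echelon form.
The reduction yields 2 nonzero rows, so the rank is 2.
Since rank = 2 (the number of vectors), the set is linearly independent.

linearly independent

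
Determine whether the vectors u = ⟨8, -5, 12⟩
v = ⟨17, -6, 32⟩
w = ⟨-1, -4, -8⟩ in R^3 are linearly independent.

Form the 3×3 matrix with these as columns; its determinant is 0.
A zero determinant means the columns are linearly dependent.

linearly dependent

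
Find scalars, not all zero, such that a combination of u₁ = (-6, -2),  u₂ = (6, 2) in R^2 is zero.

Set up α₁u₁ + α₂u₂ = 0 and solve the homogeneous system.
The free variable yields coefficients (1, 1) (any nonzero multiple also works).

u₁ + u₂ = 0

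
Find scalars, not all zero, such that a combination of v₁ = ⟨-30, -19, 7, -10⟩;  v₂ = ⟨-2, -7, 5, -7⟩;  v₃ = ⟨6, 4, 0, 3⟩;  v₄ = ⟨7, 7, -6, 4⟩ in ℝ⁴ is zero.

v₁ + v₂ + 3v₃ + 2v₄ = 0

Write the vectors as columns of a matrix and find a nonzero vector in its null space.
The free variable yields coefficients (1, 1, 3, 2) (any nonzero multiple also works).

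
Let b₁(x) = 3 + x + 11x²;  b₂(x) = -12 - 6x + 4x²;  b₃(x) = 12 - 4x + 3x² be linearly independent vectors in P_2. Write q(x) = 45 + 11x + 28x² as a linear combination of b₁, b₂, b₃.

Identify each element with its coordinate vector in ℝ³ via {1, x, x²}.
Since b₁, b₂, b₃ are independent, the coefficients expressing q are uniquely determined by a linear system.
The system has the unique solution (a₁, a₂, a₃) = (3, -2, 1).

q = 3b₁ - 2b₂ + b₃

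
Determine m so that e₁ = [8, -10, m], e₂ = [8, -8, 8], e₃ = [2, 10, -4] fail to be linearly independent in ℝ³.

The vectors are dependent exactly when the determinant of the matrix with rows e₁, e₂, e₃ vanishes.
Expanding, det = 96*m - 864.
Setting this to zero gives m = 9.

m = 9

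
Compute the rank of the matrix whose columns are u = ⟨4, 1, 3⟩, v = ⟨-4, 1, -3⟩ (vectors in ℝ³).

rank 2

Apply Gaussian elimination to the matrix whose rows are u, v.
There are 2 pivot columns, so rank = 2.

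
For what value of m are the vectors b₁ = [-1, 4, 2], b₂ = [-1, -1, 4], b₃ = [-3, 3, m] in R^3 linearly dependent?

The vectors are dependent exactly when the determinant of the matrix with rows b₁, b₂, b₃ vanishes.
The determinant works out to 5*m - 48.
Solving 5*m - 48 = 0 yields m = 48/5.

m = 48/5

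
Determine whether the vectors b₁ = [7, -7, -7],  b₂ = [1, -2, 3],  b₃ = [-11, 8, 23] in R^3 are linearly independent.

linearly dependent

Form the 3×3 matrix with these as columns; its determinant is 0.
A zero determinant means the columns are linearly dependent.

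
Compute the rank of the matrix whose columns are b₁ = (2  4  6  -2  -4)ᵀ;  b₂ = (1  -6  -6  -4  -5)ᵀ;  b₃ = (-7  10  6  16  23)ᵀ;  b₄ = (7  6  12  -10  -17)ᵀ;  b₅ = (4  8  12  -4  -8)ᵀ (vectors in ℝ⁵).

2

Row-reduce the 5×5 matrix with these as rows.
The echelon form has 2 nonzero rows, so the rank is 2.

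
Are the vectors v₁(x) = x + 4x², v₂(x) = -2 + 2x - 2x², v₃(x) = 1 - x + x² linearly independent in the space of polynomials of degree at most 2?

Write each element as a coordinate vector in ℝ³ using {1, x, x²}.
The matrix [v₁|v₂|v₃] has determinant 0.
A zero determinant means the columns are linearly dependent.
Indeed v₂ + 2v₃ = 0.

linearly dependent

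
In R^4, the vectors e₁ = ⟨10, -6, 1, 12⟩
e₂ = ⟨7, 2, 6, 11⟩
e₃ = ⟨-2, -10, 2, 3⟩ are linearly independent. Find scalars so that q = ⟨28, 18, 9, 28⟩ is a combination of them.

q = e₁ + 2e₂ - 2e₃

Write q = a₁e₁ + … + a₃e₃ and equate components.
Row-reducing the augmented matrix gives the unique coefficients (a₁, a₂, a₃) = (1, 2, -2).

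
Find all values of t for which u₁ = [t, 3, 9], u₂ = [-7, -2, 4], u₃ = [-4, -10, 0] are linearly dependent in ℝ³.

t = -51/4

Dependence holds iff the 3×3 matrix [u₁ u₂ u₃] is singular.
Expanding, det = 40*t + 510.
This vanishes exactly when t = -51/4.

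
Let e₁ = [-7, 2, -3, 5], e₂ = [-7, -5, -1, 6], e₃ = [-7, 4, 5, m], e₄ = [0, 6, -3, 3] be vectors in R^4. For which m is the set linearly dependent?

The vectors are dependent exactly when the determinant of the matrix with rows e₁, e₂, e₃, e₄ vanishes.
The determinant works out to 63*m + 1323.
Solving 63*m + 1323 = 0 yields m = -21.

m = -21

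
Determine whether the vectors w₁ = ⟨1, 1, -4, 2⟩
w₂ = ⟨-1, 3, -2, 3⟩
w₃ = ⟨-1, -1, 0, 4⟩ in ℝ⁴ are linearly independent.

linearly independent

Row-reduce the matrix whose columns are w₁, w₂, w₃.
The reduction yields 3 nonzero rows, so the rank is 3.
Since rank = 3 (the number of vectors), the set is linearly independent.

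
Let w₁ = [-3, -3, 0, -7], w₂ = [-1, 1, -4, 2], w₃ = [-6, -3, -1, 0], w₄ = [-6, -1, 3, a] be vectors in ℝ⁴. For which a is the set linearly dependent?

The set is linearly dependent precisely when det[w₁; w₂; w₃; w₄] = 0.
Expanding, det = 490 - 30*a.
Setting this to zero gives a = 49/3.

a = 49/3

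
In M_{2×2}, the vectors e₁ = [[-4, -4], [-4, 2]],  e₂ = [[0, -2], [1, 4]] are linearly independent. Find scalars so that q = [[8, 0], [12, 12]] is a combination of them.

Take coordinate vectors relative to {E₁₁, E₁₂, E₂₁, E₂₂}.
Since e₁, e₂ are independent, the coefficients expressing q are uniquely determined by a linear system.
Row-reducing the augmented matrix gives the unique coefficients (a₁, a₂) = (-2, 4).

q = -2e₁ + 4e₂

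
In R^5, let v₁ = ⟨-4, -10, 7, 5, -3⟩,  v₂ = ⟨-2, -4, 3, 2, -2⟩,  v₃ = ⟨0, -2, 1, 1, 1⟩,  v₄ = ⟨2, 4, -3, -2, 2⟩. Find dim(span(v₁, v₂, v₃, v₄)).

Row-reduce the 4×5 matrix with these as rows.
The echelon form has 2 nonzero rows, so the rank is 2.

2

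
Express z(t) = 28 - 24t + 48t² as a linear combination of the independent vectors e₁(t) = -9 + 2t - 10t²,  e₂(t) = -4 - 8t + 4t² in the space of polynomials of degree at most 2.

Work in coordinates with respect to the standard basis {1, t, t²}.
Since e₁, e₂ are independent, the coefficients expressing z are uniquely determined by a linear system.
The system has the unique solution (c₁, c₂) = (-4, 2).

z = -4e₁ + 2e₂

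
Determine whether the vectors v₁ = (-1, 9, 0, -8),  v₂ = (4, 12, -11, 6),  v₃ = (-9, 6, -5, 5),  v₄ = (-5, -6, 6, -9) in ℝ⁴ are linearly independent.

linearly independent

The matrix [v₁|v₂|v₃|v₄] has determinant -6336.
A nonzero determinant means the columns are linearly independent.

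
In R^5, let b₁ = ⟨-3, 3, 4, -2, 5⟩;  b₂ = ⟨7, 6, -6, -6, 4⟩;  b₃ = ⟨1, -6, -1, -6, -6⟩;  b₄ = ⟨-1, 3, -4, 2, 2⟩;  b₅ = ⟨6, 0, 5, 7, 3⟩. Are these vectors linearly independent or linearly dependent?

linearly independent

Row-reduce the matrix whose columns are b₁, b₂, b₃, b₄, b₅.
The reduction yields 5 nonzero rows, so the rank is 5.
Since rank = 5 (the number of vectors), the set is linearly independent.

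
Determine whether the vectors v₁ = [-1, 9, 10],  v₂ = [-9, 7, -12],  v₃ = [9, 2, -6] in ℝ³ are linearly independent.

Row-reduce the matrix whose columns are v₁, v₂, v₃.
The reduction yields 3 nonzero rows, so the rank is 3.
Since rank = 3 (the number of vectors), the set is linearly independent.

linearly independent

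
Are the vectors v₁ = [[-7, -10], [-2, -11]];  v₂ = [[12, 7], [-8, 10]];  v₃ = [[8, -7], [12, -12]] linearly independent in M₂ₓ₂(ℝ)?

linearly independent

Write each element as a coordinate vector in ℝ⁴ using {E₁₁, E₁₂, E₂₁, E₂₂}.
Place the vectors as rows of a 3×4 matrix and reduce to echelon form.
The reduction yields 3 nonzero rows, so the rank is 3.
Since rank = 3 (the number of vectors), the set is linearly independent.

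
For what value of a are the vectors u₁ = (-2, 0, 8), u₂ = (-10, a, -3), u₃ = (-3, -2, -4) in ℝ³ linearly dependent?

a = -43/8

The vectors are dependent exactly when the determinant of the matrix with rows u₁, u₂, u₃ vanishes.
Expanding, det = 32*a + 172.
Setting this to zero gives a = -43/8.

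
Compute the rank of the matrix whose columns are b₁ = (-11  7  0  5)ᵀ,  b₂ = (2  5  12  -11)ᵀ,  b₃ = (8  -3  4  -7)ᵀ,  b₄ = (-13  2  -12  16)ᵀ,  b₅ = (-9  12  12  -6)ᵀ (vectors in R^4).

Put the 4×5 matrix [b₁|b₂|b₃|b₄|b₅] into echelon form.
Reduction leaves 2 leading entries, giving rank 2.
(With 5 elements in a 4-dimensional space the rank is at most 4.)

2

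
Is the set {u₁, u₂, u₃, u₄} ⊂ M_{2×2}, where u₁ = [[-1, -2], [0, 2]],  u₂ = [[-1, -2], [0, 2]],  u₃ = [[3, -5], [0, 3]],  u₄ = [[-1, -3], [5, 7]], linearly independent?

linearly dependent

Write each element as a coordinate vector in ℝ⁴ using {E₁₁, E₁₂, E₂₁, E₂₂}.
Form the 4×4 matrix with these as columns; its determinant is 0.
A zero determinant means the columns are linearly dependent.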